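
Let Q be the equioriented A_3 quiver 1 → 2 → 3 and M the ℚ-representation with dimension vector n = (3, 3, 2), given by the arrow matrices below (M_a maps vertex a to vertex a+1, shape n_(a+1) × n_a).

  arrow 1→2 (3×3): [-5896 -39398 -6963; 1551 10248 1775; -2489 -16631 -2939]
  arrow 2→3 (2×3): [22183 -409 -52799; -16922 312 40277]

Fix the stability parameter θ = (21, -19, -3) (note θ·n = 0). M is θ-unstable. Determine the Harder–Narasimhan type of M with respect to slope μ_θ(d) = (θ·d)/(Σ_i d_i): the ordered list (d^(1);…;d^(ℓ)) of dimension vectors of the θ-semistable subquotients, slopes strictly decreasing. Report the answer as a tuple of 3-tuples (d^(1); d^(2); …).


Interval decomposition of M: I[1,2], I[1,3]^2.
HN type (ℓ=2): μ^(1)=1; μ^(2)=-1/3

((1, 1, 0); (2, 2, 2))


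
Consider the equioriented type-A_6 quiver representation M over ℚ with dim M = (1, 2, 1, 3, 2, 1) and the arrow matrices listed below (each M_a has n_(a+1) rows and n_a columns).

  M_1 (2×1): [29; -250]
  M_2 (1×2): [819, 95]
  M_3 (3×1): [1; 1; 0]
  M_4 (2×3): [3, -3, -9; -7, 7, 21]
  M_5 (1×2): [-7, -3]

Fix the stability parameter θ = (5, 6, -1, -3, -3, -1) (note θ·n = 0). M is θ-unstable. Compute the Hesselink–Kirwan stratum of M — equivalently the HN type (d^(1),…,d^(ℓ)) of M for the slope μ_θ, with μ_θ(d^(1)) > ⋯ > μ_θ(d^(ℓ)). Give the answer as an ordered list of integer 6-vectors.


Via rank(M_{q-1}∘⋯∘M_p): M ≅ I[1,4], I[2,2], I[4,4], I[4,5], I[5,6].
μ_θ-semistable layers: μ^(1)=6; μ^(2)=7/4; μ^(3)=-1; μ^(4)=-3

((0, 1, 0, 0, 0, 0); (1, 1, 1, 1, 0, 0); (0, 0, 0, 0, 0, 1); (0, 0, 0, 2, 2, 0))


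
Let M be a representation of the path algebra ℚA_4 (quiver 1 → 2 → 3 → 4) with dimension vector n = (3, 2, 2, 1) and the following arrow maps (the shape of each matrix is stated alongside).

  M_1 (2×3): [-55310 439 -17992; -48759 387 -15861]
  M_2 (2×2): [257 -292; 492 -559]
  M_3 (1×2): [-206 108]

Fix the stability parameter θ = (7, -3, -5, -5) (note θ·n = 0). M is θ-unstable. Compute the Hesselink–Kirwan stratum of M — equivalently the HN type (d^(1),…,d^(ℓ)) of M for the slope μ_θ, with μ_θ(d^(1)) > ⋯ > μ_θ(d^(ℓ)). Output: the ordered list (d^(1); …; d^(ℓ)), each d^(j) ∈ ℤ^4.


Barcode: M ≅ I[1,1], I[1,3], I[1,4]. HN layers by μ_θ (3 steps, strictly decreasing):
  μ^(1)=7; μ^(2)=-1/3; μ^(3)=-3/2

((1, 0, 0, 0); (1, 1, 1, 0); (1, 1, 1, 1))


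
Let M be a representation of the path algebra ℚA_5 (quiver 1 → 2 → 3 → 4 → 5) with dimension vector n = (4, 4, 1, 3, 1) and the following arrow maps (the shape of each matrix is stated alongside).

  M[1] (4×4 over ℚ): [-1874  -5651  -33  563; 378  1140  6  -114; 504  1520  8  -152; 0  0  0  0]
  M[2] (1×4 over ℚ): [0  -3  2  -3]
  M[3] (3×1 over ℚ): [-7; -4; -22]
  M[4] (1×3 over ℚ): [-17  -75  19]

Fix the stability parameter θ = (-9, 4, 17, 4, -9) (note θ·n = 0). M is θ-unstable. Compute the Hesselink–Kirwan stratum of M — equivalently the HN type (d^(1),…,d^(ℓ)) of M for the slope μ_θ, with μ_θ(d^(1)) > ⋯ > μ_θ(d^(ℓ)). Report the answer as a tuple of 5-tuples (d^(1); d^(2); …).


Barcode: M ≅ I[1,1]^2, I[1,2], I[1,5], I[2,2]^2, I[4,4]^2. HN layers by μ_θ (2 steps, strictly decreasing):
  μ^(1)=4; μ^(2)=-9

((0, 4, 1, 3, 1); (4, 0, 0, 0, 0))


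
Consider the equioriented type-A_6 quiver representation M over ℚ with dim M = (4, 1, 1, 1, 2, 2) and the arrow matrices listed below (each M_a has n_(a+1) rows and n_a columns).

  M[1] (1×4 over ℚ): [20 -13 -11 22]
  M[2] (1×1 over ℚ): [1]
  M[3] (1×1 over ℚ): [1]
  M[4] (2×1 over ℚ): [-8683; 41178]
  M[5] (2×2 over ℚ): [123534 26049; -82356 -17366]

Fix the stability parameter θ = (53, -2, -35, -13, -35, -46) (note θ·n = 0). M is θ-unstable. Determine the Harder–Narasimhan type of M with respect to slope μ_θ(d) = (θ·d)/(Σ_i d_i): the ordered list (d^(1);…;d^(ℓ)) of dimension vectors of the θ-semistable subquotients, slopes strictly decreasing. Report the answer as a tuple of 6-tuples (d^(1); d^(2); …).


Barcode: M ≅ I[1,1]^3, I[1,5], I[5,6], I[6,6]. HN layers by μ_θ (4 steps, strictly decreasing):
  μ^(1)=53; μ^(2)=-32/5; μ^(3)=-81/2; μ^(4)=-46

((3, 0, 0, 0, 0, 0); (1, 1, 1, 1, 1, 0); (0, 0, 0, 0, 1, 1); (0, 0, 0, 0, 0, 1))


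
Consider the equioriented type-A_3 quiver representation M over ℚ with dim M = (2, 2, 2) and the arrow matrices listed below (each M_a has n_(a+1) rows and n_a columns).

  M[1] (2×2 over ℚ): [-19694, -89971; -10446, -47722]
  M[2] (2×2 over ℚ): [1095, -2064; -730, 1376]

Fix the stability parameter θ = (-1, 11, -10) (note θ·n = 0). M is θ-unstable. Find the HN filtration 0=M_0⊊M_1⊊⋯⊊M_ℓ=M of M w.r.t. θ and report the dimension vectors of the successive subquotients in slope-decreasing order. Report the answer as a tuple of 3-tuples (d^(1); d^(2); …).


Interval decomposition of M: I[1,2], I[1,3], I[3,3].
HN type (ℓ=4): μ^(1)=11; μ^(2)=1/2; μ^(3)=-1; μ^(4)=-10

((0, 1, 0); (0, 1, 1); (2, 0, 0); (0, 0, 1))


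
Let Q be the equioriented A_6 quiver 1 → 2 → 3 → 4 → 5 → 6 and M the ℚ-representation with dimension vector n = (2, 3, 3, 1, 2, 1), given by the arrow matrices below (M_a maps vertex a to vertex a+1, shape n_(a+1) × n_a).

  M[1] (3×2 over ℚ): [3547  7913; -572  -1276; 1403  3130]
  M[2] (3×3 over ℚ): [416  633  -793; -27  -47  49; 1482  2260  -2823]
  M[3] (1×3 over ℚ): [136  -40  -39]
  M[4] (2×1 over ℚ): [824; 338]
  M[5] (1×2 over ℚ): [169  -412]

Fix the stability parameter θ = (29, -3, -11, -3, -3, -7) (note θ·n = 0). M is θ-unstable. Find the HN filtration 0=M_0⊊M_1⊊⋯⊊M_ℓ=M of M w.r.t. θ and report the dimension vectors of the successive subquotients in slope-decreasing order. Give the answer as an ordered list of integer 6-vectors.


Via rank(M_{q-1}∘⋯∘M_p): M ≅ I[1,3], I[1,5], I[2,3], I[5,6].
μ_θ-semistable layers: μ^(1)=5; μ^(2)=9/5; μ^(3)=-5; μ^(4)=-7

((1, 1, 1, 0, 0, 0); (1, 1, 1, 1, 1, 0); (0, 0, 0, 0, 1, 1); (0, 1, 1, 0, 0, 0))


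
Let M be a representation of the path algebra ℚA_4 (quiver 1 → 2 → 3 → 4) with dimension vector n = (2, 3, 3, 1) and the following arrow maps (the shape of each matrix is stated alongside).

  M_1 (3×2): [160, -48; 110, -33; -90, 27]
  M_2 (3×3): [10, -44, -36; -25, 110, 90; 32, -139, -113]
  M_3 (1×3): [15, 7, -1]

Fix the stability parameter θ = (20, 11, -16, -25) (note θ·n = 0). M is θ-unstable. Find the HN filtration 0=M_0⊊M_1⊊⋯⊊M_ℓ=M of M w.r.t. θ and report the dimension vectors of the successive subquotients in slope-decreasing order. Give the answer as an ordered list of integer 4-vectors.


Interval decomposition of M: I[1,1], I[1,2], I[2,3], I[2,4], I[3,3].
HN type (ℓ=5): μ^(1)=20; μ^(2)=31/2; μ^(3)=-5/2; μ^(4)=-10; μ^(5)=-16

((1, 0, 0, 0); (1, 1, 0, 0); (0, 1, 1, 0); (0, 1, 1, 1); (0, 0, 1, 0))


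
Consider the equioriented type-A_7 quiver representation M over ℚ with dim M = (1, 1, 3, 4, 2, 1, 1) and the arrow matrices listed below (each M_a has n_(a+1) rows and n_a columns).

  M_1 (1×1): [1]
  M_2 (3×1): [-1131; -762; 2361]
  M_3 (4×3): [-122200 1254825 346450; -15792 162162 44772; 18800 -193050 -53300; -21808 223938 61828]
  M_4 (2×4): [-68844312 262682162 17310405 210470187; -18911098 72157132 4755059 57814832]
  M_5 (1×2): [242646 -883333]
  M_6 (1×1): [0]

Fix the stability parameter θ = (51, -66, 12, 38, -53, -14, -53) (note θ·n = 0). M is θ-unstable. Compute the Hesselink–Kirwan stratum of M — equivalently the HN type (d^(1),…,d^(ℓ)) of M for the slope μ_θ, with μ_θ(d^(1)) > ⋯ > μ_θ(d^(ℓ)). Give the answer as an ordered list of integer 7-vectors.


Barcode: M ≅ I[1,3], I[3,3], I[3,4], I[4,4], I[4,5], I[4,6], I[7,7]. HN layers by μ_θ (5 steps, strictly decreasing):
  μ^(1)=38; μ^(2)=12; μ^(3)=-15/2; μ^(4)=-29/3; μ^(5)=-53

((0, 0, 0, 2, 0, 0, 0); (0, 0, 3, 0, 0, 0, 0); (1, 1, 0, 1, 1, 0, 0); (0, 0, 0, 1, 1, 1, 0); (0, 0, 0, 0, 0, 0, 1))


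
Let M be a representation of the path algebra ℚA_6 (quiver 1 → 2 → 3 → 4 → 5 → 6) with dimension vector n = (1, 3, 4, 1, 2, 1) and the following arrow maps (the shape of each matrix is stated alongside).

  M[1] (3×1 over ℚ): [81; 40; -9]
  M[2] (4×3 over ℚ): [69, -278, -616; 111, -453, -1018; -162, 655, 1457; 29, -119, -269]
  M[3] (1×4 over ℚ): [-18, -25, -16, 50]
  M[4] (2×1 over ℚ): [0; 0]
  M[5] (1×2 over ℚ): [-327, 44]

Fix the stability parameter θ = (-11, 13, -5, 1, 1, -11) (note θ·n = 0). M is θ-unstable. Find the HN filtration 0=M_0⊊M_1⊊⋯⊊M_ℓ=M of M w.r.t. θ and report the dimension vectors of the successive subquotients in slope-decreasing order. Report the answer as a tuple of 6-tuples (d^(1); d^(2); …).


Barcode: M ≅ I[1,4], I[2,3]^2, I[3,3], I[5,5], I[5,6]. HN layers by μ_θ (5 steps, strictly decreasing):
  μ^(1)=4; μ^(2)=3; μ^(3)=1; μ^(4)=-5; μ^(5)=-11

((0, 2, 2, 0, 0, 0); (0, 1, 1, 1, 0, 0); (0, 0, 0, 0, 1, 0); (0, 0, 1, 0, 1, 1); (1, 0, 0, 0, 0, 0))


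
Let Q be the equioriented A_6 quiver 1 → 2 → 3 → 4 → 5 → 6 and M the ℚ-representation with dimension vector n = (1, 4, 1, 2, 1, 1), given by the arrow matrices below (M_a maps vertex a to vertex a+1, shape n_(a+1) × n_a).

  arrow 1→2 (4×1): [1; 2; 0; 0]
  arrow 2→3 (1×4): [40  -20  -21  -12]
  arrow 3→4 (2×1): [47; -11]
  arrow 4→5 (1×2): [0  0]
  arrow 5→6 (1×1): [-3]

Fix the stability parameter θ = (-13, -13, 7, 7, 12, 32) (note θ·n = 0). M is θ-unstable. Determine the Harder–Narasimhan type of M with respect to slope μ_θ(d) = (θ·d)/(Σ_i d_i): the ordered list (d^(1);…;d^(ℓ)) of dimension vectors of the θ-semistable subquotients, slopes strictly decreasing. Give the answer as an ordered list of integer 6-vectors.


Interval decomposition of M: I[1,2], I[2,2]^2, I[2,4], I[4,4], I[5,6].
HN type (ℓ=4): μ^(1)=32; μ^(2)=12; μ^(3)=7; μ^(4)=-13

((0, 0, 0, 0, 0, 1); (0, 0, 0, 0, 1, 0); (0, 0, 1, 2, 0, 0); (1, 4, 0, 0, 0, 0))


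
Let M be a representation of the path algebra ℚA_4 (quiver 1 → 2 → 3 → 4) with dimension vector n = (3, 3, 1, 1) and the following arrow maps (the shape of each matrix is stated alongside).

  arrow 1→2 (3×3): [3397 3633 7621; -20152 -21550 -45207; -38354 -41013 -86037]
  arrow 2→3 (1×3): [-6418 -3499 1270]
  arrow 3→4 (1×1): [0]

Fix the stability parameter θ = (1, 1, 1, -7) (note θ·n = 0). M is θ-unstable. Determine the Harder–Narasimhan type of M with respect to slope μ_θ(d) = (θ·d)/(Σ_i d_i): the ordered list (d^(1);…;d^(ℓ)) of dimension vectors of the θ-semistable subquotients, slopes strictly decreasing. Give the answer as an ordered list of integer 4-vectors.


Interval decomposition of M: I[1,2]^2, I[1,3], I[4,4].
HN type (ℓ=2): μ^(1)=1; μ^(2)=-7

((3, 3, 1, 0); (0, 0, 0, 1))


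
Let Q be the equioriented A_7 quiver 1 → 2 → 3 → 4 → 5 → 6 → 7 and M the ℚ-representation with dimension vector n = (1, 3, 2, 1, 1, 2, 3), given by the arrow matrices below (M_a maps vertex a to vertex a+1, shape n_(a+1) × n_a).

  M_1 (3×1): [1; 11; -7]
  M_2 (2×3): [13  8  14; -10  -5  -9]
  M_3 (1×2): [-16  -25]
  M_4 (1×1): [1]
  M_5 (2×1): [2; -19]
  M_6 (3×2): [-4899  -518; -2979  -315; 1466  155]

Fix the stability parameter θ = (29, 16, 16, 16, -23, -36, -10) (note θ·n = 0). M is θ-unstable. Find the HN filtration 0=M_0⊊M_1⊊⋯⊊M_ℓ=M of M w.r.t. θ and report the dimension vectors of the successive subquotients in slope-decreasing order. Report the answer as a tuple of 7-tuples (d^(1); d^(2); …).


Barcode: M ≅ I[1,7], I[2,2], I[2,3], I[6,7], I[7,7]. HN layers by μ_θ (4 steps, strictly decreasing):
  μ^(1)=16; μ^(2)=8/7; μ^(3)=-10; μ^(4)=-36

((0, 2, 1, 0, 0, 0, 0); (1, 1, 1, 1, 1, 1, 1); (0, 0, 0, 0, 0, 0, 2); (0, 0, 0, 0, 0, 1, 0))


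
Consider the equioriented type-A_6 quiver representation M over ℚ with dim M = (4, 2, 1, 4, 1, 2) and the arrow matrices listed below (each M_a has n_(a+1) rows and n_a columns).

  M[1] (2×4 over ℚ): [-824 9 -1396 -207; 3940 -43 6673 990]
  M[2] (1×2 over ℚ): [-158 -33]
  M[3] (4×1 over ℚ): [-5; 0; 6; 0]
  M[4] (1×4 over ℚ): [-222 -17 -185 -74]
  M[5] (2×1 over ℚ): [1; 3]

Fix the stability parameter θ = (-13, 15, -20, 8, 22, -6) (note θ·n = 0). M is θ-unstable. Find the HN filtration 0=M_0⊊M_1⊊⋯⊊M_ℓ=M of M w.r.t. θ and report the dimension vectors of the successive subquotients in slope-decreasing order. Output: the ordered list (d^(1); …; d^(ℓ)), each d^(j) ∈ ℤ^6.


Via rank(M_{q-1}∘⋯∘M_p): M ≅ I[1,1]^2, I[1,2], I[1,4], I[4,4]^2, I[4,6], I[6,6].
μ_θ-semistable layers: μ^(1)=15; μ^(2)=8; μ^(3)=-5/2; μ^(4)=-6; μ^(5)=-13

((0, 1, 0, 0, 0, 0); (0, 0, 0, 4, 1, 1); (0, 1, 1, 0, 0, 0); (0, 0, 0, 0, 0, 1); (4, 0, 0, 0, 0, 0))


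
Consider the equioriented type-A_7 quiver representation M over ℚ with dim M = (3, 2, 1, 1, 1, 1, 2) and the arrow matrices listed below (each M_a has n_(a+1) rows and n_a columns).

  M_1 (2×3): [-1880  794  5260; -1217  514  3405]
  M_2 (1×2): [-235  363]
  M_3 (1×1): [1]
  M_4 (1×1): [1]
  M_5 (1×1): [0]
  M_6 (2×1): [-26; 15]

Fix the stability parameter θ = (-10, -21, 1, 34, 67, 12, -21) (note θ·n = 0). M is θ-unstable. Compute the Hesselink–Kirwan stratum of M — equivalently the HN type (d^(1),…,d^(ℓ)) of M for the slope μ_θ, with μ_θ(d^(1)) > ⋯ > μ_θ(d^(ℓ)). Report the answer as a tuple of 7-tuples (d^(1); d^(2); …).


Via rank(M_{q-1}∘⋯∘M_p): M ≅ I[1,1], I[1,2], I[1,5], I[6,7], I[7,7].
μ_θ-semistable layers: μ^(1)=67; μ^(2)=34; μ^(3)=1; μ^(4)=-9/2; μ^(5)=-10; μ^(6)=-31/2; μ^(7)=-21

((0, 0, 0, 0, 1, 0, 0); (0, 0, 0, 1, 0, 0, 0); (0, 0, 1, 0, 0, 0, 0); (0, 0, 0, 0, 0, 1, 1); (1, 0, 0, 0, 0, 0, 0); (2, 2, 0, 0, 0, 0, 0); (0, 0, 0, 0, 0, 0, 1))


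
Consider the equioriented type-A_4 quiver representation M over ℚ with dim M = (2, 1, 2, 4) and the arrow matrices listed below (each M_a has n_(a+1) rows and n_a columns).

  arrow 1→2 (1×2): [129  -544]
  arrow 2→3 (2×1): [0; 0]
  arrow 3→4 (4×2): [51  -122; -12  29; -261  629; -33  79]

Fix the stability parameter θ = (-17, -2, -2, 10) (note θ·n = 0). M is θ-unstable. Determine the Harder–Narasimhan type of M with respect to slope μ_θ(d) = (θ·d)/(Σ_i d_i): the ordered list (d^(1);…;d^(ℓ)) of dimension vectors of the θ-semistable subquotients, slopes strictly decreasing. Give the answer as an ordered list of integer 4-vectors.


Via rank(M_{q-1}∘⋯∘M_p): M ≅ I[1,1], I[1,2], I[3,4]^2, I[4,4]^2.
μ_θ-semistable layers: μ^(1)=10; μ^(2)=-2; μ^(3)=-17

((0, 0, 0, 4); (0, 1, 2, 0); (2, 0, 0, 0))


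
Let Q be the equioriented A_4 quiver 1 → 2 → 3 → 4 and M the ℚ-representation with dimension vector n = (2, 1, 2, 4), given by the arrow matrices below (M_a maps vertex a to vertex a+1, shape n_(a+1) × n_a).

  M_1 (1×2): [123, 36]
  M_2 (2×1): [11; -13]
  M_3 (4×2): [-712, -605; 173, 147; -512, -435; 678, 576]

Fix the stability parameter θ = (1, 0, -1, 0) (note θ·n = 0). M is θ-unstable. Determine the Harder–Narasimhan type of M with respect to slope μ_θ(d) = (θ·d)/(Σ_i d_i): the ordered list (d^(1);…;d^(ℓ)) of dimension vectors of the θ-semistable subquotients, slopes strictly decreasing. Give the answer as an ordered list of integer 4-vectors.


Interval decomposition of M: I[1,1], I[1,4], I[3,4], I[4,4]^2.
HN type (ℓ=3): μ^(1)=1; μ^(2)=0; μ^(3)=-1

((1, 0, 0, 0); (1, 1, 1, 4); (0, 0, 1, 0))


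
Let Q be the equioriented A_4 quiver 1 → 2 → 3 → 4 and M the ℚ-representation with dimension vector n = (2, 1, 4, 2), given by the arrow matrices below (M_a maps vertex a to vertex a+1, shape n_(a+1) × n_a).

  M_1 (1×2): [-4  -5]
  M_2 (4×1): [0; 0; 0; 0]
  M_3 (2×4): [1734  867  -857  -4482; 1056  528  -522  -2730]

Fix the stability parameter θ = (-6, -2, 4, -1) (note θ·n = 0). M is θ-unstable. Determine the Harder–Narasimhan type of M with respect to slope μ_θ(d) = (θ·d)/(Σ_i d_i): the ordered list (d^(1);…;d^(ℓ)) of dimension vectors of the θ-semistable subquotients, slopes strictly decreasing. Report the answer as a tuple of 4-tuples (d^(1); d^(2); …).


Via rank(M_{q-1}∘⋯∘M_p): M ≅ I[1,1], I[1,2], I[3,3]^2, I[3,4]^2.
μ_θ-semistable layers: μ^(1)=4; μ^(2)=3/2; μ^(3)=-2; μ^(4)=-6

((0, 0, 2, 0); (0, 0, 2, 2); (0, 1, 0, 0); (2, 0, 0, 0))


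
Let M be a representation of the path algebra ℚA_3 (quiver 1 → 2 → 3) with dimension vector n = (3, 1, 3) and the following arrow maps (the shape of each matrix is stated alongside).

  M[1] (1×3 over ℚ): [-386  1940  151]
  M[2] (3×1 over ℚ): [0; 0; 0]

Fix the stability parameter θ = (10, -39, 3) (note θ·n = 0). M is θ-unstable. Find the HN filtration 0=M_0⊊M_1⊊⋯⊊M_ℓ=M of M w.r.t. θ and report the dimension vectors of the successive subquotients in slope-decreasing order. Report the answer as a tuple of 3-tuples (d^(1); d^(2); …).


Via rank(M_{q-1}∘⋯∘M_p): M ≅ I[1,1]^2, I[1,2], I[3,3]^3.
μ_θ-semistable layers: μ^(1)=10; μ^(2)=3; μ^(3)=-29/2

((2, 0, 0); (0, 0, 3); (1, 1, 0))


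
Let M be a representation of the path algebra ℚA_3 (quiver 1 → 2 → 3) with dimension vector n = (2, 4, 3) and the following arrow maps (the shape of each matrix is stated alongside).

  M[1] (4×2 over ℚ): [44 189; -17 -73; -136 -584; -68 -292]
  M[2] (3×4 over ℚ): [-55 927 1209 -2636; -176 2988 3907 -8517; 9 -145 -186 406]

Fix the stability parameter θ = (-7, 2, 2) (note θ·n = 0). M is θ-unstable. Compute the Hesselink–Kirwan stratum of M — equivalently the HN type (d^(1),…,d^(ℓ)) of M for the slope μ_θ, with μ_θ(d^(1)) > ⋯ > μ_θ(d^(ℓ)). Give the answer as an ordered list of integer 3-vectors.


Via rank(M_{q-1}∘⋯∘M_p): M ≅ I[1,2], I[1,3], I[2,3]^2.
μ_θ-semistable layers: μ^(1)=2; μ^(2)=-7

((0, 4, 3); (2, 0, 0))


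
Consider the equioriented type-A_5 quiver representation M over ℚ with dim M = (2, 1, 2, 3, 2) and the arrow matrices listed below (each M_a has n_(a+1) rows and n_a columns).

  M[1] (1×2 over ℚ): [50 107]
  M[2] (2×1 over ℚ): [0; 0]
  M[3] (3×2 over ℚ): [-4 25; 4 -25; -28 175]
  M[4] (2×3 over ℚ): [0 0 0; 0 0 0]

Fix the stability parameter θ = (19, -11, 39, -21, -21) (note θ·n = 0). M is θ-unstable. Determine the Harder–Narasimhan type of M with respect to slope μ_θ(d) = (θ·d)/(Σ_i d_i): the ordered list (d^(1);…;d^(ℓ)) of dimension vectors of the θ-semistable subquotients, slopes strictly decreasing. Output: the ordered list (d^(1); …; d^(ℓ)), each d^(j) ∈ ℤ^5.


Barcode: M ≅ I[1,1], I[1,2], I[3,3], I[3,4], I[4,4]^2, I[5,5]^2. HN layers by μ_θ (5 steps, strictly decreasing):
  μ^(1)=39; μ^(2)=19; μ^(3)=9; μ^(4)=4; μ^(5)=-21

((0, 0, 1, 0, 0); (1, 0, 0, 0, 0); (0, 0, 1, 1, 0); (1, 1, 0, 0, 0); (0, 0, 0, 2, 2))


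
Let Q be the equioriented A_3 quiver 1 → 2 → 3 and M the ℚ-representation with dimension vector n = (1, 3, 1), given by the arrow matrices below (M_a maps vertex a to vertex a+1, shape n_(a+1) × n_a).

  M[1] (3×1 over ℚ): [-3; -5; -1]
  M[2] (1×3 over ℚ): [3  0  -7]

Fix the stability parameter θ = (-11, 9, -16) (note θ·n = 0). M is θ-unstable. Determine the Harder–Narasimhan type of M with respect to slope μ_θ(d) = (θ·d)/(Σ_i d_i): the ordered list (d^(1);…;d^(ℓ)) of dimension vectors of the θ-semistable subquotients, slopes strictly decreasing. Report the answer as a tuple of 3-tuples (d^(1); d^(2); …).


Interval decomposition of M: I[1,3], I[2,2]^2.
HN type (ℓ=3): μ^(1)=9; μ^(2)=-7/2; μ^(3)=-11

((0, 2, 0); (0, 1, 1); (1, 0, 0))


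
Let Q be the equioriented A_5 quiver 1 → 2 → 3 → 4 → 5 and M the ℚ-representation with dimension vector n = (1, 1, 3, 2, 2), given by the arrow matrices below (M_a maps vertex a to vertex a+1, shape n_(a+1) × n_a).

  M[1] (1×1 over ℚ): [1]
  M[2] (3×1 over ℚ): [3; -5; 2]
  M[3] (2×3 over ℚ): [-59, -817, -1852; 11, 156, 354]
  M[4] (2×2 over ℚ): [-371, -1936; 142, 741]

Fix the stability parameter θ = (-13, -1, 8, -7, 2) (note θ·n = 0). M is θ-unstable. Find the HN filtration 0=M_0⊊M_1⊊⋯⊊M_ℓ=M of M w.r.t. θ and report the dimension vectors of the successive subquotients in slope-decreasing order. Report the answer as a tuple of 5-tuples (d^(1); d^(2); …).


Interval decomposition of M: I[1,5], I[3,3], I[3,5].
HN type (ℓ=5): μ^(1)=8; μ^(2)=2; μ^(3)=1/2; μ^(4)=-1; μ^(5)=-13

((0, 0, 1, 0, 0); (0, 0, 0, 0, 2); (0, 0, 2, 2, 0); (0, 1, 0, 0, 0); (1, 0, 0, 0, 0))


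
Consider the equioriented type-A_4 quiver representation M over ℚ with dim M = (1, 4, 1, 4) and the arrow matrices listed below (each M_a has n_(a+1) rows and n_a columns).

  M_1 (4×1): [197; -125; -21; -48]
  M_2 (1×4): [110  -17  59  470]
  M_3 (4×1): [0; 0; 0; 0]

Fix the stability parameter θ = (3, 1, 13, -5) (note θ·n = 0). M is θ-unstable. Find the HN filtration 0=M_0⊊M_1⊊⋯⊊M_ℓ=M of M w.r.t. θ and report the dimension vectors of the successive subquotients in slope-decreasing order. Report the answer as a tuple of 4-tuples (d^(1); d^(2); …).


Barcode: M ≅ I[1,3], I[2,2]^3, I[4,4]^4. HN layers by μ_θ (4 steps, strictly decreasing):
  μ^(1)=13; μ^(2)=2; μ^(3)=1; μ^(4)=-5

((0, 0, 1, 0); (1, 1, 0, 0); (0, 3, 0, 0); (0, 0, 0, 4))


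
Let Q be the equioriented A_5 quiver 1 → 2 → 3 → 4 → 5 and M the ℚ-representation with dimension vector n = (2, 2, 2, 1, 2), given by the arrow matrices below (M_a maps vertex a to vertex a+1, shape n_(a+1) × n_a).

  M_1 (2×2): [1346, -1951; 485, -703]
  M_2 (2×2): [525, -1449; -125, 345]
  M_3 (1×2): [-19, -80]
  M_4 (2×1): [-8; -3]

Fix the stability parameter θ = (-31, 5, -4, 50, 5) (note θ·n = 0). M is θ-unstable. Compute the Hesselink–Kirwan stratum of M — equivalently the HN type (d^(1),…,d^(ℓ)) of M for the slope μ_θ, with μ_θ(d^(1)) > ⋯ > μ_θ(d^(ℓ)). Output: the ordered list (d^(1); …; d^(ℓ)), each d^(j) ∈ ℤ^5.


Via rank(M_{q-1}∘⋯∘M_p): M ≅ I[1,2], I[1,5], I[3,3], I[5,5].
μ_θ-semistable layers: μ^(1)=55/2; μ^(2)=5; μ^(3)=1/2; μ^(4)=-4; μ^(5)=-31

((0, 0, 0, 1, 1); (0, 1, 0, 0, 1); (0, 1, 1, 0, 0); (0, 0, 1, 0, 0); (2, 0, 0, 0, 0))


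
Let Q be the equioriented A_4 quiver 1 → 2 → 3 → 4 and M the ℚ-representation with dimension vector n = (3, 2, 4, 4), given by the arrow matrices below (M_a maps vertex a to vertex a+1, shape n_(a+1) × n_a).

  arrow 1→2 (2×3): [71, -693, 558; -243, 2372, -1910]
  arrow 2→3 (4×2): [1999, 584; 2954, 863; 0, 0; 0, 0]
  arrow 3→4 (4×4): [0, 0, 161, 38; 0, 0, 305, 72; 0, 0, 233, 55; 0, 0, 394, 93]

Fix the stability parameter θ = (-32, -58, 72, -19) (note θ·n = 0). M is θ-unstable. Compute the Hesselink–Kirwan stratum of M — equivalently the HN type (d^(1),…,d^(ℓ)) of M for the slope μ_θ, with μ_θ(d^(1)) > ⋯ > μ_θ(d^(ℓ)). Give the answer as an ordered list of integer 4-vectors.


Interval decomposition of M: I[1,1], I[1,3]^2, I[3,4]^2, I[4,4]^2.
HN type (ℓ=5): μ^(1)=72; μ^(2)=53/2; μ^(3)=-19; μ^(4)=-32; μ^(5)=-45

((0, 0, 2, 0); (0, 0, 2, 2); (0, 0, 0, 2); (1, 0, 0, 0); (2, 2, 0, 0))


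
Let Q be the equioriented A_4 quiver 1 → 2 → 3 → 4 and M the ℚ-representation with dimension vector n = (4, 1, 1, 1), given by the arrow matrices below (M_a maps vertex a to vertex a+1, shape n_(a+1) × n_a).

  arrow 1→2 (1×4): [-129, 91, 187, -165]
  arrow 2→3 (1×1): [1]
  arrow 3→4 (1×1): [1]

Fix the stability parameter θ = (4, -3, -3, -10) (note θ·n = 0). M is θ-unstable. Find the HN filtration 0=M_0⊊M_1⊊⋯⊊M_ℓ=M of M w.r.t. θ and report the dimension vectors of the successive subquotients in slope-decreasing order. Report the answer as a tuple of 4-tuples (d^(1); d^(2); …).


Interval decomposition of M: I[1,1]^3, I[1,4].
HN type (ℓ=2): μ^(1)=4; μ^(2)=-3

((3, 0, 0, 0); (1, 1, 1, 1))


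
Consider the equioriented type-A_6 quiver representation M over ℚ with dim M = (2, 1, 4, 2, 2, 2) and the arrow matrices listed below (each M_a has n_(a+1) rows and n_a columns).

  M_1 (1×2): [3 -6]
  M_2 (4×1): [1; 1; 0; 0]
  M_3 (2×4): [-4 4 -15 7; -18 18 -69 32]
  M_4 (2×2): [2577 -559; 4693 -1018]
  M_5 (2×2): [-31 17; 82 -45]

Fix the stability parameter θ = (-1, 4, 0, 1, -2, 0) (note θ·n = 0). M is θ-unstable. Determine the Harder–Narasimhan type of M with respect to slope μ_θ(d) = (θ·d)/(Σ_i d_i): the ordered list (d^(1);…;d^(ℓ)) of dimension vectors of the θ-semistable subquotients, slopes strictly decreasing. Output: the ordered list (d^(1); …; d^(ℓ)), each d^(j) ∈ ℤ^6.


Barcode: M ≅ I[1,1], I[1,3], I[3,3], I[3,6]^2. HN layers by μ_θ (4 steps, strictly decreasing):
  μ^(1)=2; μ^(2)=0; μ^(3)=-1/3; μ^(4)=-1

((0, 1, 1, 0, 0, 0); (0, 0, 1, 0, 0, 2); (0, 0, 2, 2, 2, 0); (2, 0, 0, 0, 0, 0))


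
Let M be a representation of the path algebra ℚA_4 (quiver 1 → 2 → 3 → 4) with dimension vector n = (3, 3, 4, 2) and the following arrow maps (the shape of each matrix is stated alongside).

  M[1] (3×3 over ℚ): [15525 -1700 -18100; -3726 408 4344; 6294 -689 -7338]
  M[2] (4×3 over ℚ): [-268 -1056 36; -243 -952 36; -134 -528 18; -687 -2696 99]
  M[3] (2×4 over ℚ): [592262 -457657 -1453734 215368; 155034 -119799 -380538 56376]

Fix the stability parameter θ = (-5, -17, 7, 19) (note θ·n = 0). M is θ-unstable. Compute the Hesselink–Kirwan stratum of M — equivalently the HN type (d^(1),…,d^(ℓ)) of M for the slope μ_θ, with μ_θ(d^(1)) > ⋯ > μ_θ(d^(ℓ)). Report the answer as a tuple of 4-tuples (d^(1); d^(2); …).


Via rank(M_{q-1}∘⋯∘M_p): M ≅ I[1,1], I[1,3], I[1,4], I[2,2], I[3,3]^2, I[4,4].
μ_θ-semistable layers: μ^(1)=19; μ^(2)=7; μ^(3)=-5; μ^(4)=-11; μ^(5)=-17

((0, 0, 0, 2); (0, 0, 4, 0); (1, 0, 0, 0); (2, 2, 0, 0); (0, 1, 0, 0))


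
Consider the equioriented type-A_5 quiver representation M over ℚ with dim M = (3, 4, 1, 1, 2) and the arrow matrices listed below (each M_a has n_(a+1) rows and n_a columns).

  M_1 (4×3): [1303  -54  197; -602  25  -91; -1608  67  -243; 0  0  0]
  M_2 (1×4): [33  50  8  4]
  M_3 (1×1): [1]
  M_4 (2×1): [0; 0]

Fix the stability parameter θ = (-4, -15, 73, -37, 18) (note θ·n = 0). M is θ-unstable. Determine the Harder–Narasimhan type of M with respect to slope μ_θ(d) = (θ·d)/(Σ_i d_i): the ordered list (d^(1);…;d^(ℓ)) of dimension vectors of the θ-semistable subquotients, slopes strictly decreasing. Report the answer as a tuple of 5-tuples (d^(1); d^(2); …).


Interval decomposition of M: I[1,1], I[1,2], I[1,4], I[2,2]^2, I[5,5]^2.
HN type (ℓ=4): μ^(1)=18; μ^(2)=-4; μ^(3)=-19/2; μ^(4)=-15

((0, 0, 1, 1, 2); (1, 0, 0, 0, 0); (2, 2, 0, 0, 0); (0, 2, 0, 0, 0))


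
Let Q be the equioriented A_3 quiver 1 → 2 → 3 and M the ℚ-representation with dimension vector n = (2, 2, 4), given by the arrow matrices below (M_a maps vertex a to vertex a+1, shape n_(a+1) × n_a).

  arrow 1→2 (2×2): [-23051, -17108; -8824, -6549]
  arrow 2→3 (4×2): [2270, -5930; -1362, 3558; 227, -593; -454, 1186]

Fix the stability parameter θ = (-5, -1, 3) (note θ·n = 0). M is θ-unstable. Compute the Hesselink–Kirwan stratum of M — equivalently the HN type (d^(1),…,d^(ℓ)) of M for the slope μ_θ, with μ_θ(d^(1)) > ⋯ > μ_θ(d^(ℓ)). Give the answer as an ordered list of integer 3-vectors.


Interval decomposition of M: I[1,2], I[1,3], I[3,3]^3.
HN type (ℓ=3): μ^(1)=3; μ^(2)=-1; μ^(3)=-5

((0, 0, 4); (0, 2, 0); (2, 0, 0))


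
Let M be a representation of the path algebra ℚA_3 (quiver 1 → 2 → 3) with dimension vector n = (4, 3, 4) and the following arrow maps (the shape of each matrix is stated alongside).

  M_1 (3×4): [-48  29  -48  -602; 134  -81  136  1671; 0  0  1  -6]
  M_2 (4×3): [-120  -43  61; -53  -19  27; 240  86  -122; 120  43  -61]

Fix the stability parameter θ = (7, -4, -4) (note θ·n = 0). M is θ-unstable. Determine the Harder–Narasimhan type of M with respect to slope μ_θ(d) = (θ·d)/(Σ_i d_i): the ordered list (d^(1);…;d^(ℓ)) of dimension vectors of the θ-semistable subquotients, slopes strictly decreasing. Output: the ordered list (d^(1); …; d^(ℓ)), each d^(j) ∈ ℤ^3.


Via rank(M_{q-1}∘⋯∘M_p): M ≅ I[1,1], I[1,2], I[1,3]^2, I[3,3]^2.
μ_θ-semistable layers: μ^(1)=7; μ^(2)=3/2; μ^(3)=-1/3; μ^(4)=-4

((1, 0, 0); (1, 1, 0); (2, 2, 2); (0, 0, 2))


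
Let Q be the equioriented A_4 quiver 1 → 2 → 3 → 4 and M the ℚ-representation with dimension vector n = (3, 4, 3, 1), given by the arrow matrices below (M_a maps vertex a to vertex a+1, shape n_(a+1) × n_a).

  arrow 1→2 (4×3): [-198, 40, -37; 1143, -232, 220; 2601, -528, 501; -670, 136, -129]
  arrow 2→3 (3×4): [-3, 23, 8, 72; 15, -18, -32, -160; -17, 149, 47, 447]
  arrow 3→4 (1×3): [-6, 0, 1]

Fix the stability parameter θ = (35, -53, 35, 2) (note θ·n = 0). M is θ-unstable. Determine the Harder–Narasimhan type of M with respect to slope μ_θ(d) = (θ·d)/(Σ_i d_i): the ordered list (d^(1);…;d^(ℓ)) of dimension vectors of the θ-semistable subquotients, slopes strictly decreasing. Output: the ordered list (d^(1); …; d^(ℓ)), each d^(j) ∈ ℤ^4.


Via rank(M_{q-1}∘⋯∘M_p): M ≅ I[1,1], I[1,3], I[1,4], I[2,2], I[2,3].
μ_θ-semistable layers: μ^(1)=35; μ^(2)=37/2; μ^(3)=-9; μ^(4)=-53

((1, 0, 2, 0); (0, 0, 1, 1); (2, 2, 0, 0); (0, 2, 0, 0))


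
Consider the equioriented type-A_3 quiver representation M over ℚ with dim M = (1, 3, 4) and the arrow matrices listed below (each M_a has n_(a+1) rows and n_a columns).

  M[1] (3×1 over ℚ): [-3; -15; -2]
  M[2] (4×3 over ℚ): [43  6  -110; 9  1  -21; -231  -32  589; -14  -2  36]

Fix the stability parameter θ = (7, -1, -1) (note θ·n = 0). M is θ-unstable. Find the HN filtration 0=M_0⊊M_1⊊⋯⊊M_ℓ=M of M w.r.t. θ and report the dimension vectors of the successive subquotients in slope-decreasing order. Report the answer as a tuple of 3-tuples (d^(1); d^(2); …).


Barcode: M ≅ I[1,3], I[2,3]^2, I[3,3]. HN layers by μ_θ (2 steps, strictly decreasing):
  μ^(1)=5/3; μ^(2)=-1

((1, 1, 1); (0, 2, 3))


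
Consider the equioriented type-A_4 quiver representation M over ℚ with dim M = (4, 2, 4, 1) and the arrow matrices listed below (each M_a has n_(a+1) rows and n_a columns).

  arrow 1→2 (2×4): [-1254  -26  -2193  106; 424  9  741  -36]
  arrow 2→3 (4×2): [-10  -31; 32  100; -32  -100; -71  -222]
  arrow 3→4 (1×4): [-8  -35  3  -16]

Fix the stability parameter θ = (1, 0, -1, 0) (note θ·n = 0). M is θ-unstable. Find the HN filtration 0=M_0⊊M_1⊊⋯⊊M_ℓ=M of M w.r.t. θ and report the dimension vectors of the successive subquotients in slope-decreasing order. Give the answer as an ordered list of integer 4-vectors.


Barcode: M ≅ I[1,1]^2, I[1,3]^2, I[3,3], I[3,4]. HN layers by μ_θ (3 steps, strictly decreasing):
  μ^(1)=1; μ^(2)=0; μ^(3)=-1

((2, 0, 0, 0); (2, 2, 2, 1); (0, 0, 2, 0))


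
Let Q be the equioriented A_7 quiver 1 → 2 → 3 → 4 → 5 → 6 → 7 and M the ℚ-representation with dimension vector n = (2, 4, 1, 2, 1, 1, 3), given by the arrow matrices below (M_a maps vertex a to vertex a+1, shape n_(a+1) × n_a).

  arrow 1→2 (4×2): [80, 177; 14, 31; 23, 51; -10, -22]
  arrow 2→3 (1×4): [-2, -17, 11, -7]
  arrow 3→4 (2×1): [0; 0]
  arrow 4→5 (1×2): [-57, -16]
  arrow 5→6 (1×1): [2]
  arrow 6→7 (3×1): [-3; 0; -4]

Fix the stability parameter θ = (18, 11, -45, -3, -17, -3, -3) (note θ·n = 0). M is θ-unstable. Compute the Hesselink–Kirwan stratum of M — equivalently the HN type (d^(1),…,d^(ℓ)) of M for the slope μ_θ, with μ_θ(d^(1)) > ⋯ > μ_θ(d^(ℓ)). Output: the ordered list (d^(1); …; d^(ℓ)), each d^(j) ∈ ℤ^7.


Via rank(M_{q-1}∘⋯∘M_p): M ≅ I[1,2], I[1,3], I[2,2]^2, I[4,4], I[4,7], I[7,7]^2.
μ_θ-semistable layers: μ^(1)=29/2; μ^(2)=11; μ^(3)=-3; μ^(4)=-16/3; μ^(5)=-10

((1, 1, 0, 0, 0, 0, 0); (0, 2, 0, 0, 0, 0, 0); (0, 0, 0, 1, 0, 1, 3); (1, 1, 1, 0, 0, 0, 0); (0, 0, 0, 1, 1, 0, 0))


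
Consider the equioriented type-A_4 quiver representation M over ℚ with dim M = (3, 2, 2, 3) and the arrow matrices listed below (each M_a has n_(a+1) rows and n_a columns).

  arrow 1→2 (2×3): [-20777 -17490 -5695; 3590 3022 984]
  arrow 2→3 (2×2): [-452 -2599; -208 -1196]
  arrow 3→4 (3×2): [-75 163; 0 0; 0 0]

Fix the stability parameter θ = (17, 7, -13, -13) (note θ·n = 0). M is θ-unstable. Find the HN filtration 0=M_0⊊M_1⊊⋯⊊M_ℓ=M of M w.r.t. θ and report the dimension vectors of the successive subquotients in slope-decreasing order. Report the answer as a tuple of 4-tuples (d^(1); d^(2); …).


Interval decomposition of M: I[1,1], I[1,2], I[1,4], I[3,3], I[4,4]^2.
HN type (ℓ=4): μ^(1)=17; μ^(2)=12; μ^(3)=-1/2; μ^(4)=-13

((1, 0, 0, 0); (1, 1, 0, 0); (1, 1, 1, 1); (0, 0, 1, 2))


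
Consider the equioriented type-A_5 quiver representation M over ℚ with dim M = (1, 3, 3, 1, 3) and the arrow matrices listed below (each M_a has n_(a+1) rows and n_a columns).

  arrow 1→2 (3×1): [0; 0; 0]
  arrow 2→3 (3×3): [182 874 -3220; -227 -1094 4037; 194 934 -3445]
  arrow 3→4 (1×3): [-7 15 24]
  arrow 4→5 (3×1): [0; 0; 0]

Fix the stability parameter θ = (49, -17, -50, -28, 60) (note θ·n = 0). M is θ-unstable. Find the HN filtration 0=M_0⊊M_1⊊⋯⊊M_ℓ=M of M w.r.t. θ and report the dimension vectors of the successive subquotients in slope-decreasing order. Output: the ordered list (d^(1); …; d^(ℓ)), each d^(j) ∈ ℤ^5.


Barcode: M ≅ I[1,1], I[2,3]^2, I[2,4], I[5,5]^3. HN layers by μ_θ (4 steps, strictly decreasing):
  μ^(1)=60; μ^(2)=49; μ^(3)=-28; μ^(4)=-67/2

((0, 0, 0, 0, 3); (1, 0, 0, 0, 0); (0, 0, 0, 1, 0); (0, 3, 3, 0, 0))


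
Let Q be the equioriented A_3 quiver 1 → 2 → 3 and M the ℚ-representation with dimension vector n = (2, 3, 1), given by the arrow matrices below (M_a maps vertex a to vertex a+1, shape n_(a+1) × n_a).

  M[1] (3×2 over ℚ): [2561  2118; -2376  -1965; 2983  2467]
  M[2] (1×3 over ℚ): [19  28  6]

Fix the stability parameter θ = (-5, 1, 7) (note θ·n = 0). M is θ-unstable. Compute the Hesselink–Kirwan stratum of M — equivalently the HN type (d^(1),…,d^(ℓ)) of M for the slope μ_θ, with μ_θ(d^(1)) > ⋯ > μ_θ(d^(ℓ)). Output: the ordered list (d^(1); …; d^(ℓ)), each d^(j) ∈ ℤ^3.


Barcode: M ≅ I[1,2], I[1,3], I[2,2]. HN layers by μ_θ (3 steps, strictly decreasing):
  μ^(1)=7; μ^(2)=1; μ^(3)=-5

((0, 0, 1); (0, 3, 0); (2, 0, 0))


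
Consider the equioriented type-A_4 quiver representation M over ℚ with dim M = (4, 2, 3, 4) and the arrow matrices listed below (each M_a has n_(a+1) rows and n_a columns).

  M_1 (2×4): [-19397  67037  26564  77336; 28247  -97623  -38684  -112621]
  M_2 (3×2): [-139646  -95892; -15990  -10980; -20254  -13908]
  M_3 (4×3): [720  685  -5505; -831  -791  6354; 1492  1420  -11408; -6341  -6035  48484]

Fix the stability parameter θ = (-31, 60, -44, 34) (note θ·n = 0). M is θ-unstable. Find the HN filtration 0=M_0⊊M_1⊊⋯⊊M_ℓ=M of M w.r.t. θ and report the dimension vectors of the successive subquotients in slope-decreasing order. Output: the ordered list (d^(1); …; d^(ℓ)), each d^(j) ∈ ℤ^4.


Barcode: M ≅ I[1,1]^2, I[1,2], I[1,3], I[3,4]^2, I[4,4]^2. HN layers by μ_θ (5 steps, strictly decreasing):
  μ^(1)=60; μ^(2)=34; μ^(3)=8; μ^(4)=-31; μ^(5)=-44

((0, 1, 0, 0); (0, 0, 0, 4); (0, 1, 1, 0); (4, 0, 0, 0); (0, 0, 2, 0))


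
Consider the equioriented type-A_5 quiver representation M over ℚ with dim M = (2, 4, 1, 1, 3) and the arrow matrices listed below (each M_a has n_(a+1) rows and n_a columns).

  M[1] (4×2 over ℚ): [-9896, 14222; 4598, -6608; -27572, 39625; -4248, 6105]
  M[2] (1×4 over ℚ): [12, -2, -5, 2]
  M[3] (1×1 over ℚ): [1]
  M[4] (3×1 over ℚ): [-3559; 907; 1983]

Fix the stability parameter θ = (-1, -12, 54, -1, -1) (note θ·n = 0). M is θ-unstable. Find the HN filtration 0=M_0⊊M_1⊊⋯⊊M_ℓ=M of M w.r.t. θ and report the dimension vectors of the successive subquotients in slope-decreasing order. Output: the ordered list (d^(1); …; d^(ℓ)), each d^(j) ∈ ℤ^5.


Interval decomposition of M: I[1,2], I[1,5], I[2,2]^2, I[5,5]^2.
HN type (ℓ=4): μ^(1)=52/3; μ^(2)=-1; μ^(3)=-13/2; μ^(4)=-12

((0, 0, 1, 1, 1); (0, 0, 0, 0, 2); (2, 2, 0, 0, 0); (0, 2, 0, 0, 0))


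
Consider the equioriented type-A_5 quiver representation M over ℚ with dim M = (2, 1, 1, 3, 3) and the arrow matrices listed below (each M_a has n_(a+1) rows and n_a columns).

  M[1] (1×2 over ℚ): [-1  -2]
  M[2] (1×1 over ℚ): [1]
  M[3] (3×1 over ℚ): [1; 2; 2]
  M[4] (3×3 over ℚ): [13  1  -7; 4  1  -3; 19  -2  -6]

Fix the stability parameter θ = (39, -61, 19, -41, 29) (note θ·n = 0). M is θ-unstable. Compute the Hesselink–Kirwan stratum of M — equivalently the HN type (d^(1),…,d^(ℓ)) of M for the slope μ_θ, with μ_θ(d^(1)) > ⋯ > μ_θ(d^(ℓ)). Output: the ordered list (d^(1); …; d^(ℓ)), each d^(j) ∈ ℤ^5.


Barcode: M ≅ I[1,1], I[1,5], I[4,4], I[4,5], I[5,5]. HN layers by μ_θ (4 steps, strictly decreasing):
  μ^(1)=39; μ^(2)=29; μ^(3)=-11; μ^(4)=-41

((1, 0, 0, 0, 0); (0, 0, 0, 0, 3); (1, 1, 1, 1, 0); (0, 0, 0, 2, 0))


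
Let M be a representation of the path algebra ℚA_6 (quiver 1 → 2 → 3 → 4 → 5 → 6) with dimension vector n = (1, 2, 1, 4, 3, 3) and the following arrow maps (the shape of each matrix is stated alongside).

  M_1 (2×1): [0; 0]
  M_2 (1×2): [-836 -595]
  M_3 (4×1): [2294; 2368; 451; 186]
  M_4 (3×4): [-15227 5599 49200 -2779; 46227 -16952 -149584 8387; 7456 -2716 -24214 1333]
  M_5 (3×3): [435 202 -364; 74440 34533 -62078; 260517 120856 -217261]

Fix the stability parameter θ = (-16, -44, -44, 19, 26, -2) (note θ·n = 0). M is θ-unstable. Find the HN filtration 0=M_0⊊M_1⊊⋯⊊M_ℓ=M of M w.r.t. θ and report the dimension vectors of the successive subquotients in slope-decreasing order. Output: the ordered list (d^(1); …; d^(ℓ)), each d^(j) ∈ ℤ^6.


Barcode: M ≅ I[1,1], I[2,2], I[2,4], I[4,6]^3. HN layers by μ_θ (4 steps, strictly decreasing):
  μ^(1)=19; μ^(2)=43/3; μ^(3)=-16; μ^(4)=-44

((0, 0, 0, 1, 0, 0); (0, 0, 0, 3, 3, 3); (1, 0, 0, 0, 0, 0); (0, 2, 1, 0, 0, 0))


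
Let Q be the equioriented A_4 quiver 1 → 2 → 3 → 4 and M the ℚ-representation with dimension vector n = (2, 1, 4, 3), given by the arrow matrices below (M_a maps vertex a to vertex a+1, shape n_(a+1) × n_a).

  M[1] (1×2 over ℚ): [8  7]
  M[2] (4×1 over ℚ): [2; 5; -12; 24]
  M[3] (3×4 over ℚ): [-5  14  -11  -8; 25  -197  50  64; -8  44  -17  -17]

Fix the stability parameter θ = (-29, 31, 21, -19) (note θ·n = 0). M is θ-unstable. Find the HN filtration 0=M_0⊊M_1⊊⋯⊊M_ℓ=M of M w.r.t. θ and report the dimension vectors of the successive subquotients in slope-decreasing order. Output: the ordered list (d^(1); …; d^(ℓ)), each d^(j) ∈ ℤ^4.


Barcode: M ≅ I[1,1], I[1,4], I[3,3], I[3,4]^2. HN layers by μ_θ (4 steps, strictly decreasing):
  μ^(1)=21; μ^(2)=11; μ^(3)=1; μ^(4)=-29

((0, 0, 1, 0); (0, 1, 1, 1); (0, 0, 2, 2); (2, 0, 0, 0))


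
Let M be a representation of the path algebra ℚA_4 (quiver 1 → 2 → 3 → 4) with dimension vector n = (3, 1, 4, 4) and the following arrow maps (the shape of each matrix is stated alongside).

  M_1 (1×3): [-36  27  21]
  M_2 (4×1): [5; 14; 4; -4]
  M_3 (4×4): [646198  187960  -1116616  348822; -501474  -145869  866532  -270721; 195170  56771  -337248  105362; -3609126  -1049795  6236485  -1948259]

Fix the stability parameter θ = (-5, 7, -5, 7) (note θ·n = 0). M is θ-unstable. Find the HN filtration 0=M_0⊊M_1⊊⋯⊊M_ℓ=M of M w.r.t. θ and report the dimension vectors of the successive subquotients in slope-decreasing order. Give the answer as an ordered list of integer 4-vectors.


Barcode: M ≅ I[1,1]^2, I[1,4], I[3,4]^3. HN layers by μ_θ (3 steps, strictly decreasing):
  μ^(1)=7; μ^(2)=1; μ^(3)=-5

((0, 0, 0, 4); (0, 1, 1, 0); (3, 0, 3, 0))
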